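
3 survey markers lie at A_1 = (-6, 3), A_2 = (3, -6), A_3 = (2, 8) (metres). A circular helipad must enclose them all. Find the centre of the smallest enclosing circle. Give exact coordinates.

(23/26, 23/26)

Side lengths²: A_1A_2² = 162, A_1A_3² = 89, A_2A_3² = 197.
Since A_2A_3² = 197 < 162 + 89 = 251, the triangle is acute, so the smallest enclosing circle is the circumcircle.
Circumcentre = (23/26, 23/26), r² = 17533/338.
Centre = (23/26, 23/26).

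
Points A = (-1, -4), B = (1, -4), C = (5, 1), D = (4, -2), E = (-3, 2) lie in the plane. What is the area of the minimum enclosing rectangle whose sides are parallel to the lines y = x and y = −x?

In coordinates u = x + y, v = x − y the rectangle is axis-aligned; the map (x,y)→(u,v) scales areas by 2.
u-values: -5, -3, 6, 2, -1; range = 6 − (-5) = 11.
v-values: 3, 5, 4, 6, -5; range = 6 − (-5) = 11.
Area = (11 × 11) / 2 = 60.5.

60.5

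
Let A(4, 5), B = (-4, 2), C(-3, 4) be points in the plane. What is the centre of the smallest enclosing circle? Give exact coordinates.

(0, 3.5)

Side lengths²: AB² = 73, AC² = 50, BC² = 5.
Since AB² = 73 ≥ 50 + 5 = 55, the angle opposite AB is not acute, so the smallest enclosing circle has AB as diameter.
Centre = midpoint of AB = (0, 3.5), r² = 73/4 = 18.25.
Centre = (0, 3.5).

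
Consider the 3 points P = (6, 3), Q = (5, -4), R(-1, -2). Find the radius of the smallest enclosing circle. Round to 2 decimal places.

4.37

Side lengths²: PQ² = 50, PR² = 74, QR² = 40.
Since PR² = 74 < 50 + 40 = 90, the triangle is acute, so the smallest enclosing circle is the circumcircle.
Circumcentre = (65/22, -3/22), r² = 4625/242.
r = √(4625/242) ≈ 4.37.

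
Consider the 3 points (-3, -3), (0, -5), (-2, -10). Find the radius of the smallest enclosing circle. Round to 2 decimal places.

3.54

Call the three points A, B, C in the order given.
Side lengths²: AB² = 13, AC² = 50, BC² = 29.
Since AC² = 50 ≥ 29 + 13 = 42, the angle opposite AC is not acute, so the smallest enclosing circle has AC as diameter.
Centre = midpoint of AC = (-2.5, -6.5), r² = 50/4 = 12.5.
r = √(12.5) ≈ 3.54.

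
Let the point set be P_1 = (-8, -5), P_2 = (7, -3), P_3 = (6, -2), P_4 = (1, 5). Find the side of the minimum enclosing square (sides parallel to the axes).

15

The bounding box has width 15 and height 10.
An axis-aligned square enclosing the set must have side ≥ max(width, height).
So the minimum side is max(15, 10) = 15.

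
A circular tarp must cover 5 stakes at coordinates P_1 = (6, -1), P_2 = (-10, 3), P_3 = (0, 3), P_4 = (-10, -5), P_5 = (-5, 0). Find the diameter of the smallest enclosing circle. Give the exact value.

17

The minimum enclosing circle is determined by three boundary points: P_1, P_2, P_4.
Their circumcentre is (-2.5, -1) with r² = 72.25.
The farthest remaining point P_3 is at distance² 22.25 ≤ 72.25.
Diameter = 2r = 2√(72.25) = 17.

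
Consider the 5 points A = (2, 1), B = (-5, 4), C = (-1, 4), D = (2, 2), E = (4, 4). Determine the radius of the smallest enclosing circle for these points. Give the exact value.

4.5

A smallest enclosing disk is always determined by at most three of the input points on its boundary.
The farthest pair is B–E with squared distance 81. The circle on this segment as diameter has centre (-0.5, 4) and r² = 81/4 = 20.25.
Check A: distance² to centre = 15.25 ≤ 20.25, so it lies inside.
All remaining points lie in this disk, and no smaller disk contains both endpoints, so this is the minimum enclosing circle.
r = √(20.25) = 4.5.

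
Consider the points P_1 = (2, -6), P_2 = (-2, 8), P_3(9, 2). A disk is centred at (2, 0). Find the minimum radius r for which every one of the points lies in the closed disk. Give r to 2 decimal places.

The required radius is the distance from (2, 0) to the farthest point.
Squared distances: 36, 80, 53.
Maximum is 80, attained at P_2.
r = √80 ≈ 8.94.

8.94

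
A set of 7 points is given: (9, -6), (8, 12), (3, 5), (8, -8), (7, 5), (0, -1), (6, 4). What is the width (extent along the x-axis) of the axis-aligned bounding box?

max x = 9, min x = 0, so width = 9.

9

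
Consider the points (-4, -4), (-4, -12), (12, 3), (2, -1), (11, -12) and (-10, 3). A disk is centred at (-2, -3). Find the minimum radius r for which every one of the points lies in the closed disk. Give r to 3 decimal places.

The required radius is the distance from (-2, -3) to the farthest point.
Squared distances: 5, 85, 232, 20, 250, 100.
Maximum is 250, attained at (11, -12).
r = √250 ≈ 15.811.

15.811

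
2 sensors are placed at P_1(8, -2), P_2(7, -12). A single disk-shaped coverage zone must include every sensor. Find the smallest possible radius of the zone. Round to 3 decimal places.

5.025

The smallest circle enclosing two points has them as diameter endpoints.
Centre = midpoint = (7.5, -7); r² = |P_1P_2|²/4 = 101/4 = 25.25.
r = √(25.25) ≈ 5.025.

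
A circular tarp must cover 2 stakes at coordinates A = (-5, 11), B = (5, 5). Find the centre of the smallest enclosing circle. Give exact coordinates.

(0, 8)

The smallest circle enclosing two points has them as diameter endpoints.
Centre = midpoint = (0, 8); r² = |AB|²/4 = 136/4 = 34.
Centre = (0, 8).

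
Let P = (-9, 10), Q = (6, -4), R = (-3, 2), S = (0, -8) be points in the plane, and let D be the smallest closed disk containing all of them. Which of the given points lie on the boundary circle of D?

P, Q, S

A smallest enclosing disk is always determined by at most three of the input points on its boundary.
The minimum enclosing circle is determined by three boundary points: P, Q, S.
Their circumcentre is (-2.375, 2.0625) with r² = 106.89453125.
The farthest remaining point R is at distance² 0.39453125 ≤ 106.89453125.
The points at distance exactly r from the centre are P, Q, S — 3 points.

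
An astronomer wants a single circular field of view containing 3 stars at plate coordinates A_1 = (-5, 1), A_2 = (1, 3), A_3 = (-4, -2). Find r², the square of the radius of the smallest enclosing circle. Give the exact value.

Side lengths²: A_1A_2² = 40, A_1A_3² = 10, A_2A_3² = 50.
Since A_2A_3² = 50 ≥ 40 + 10 = 50, the angle opposite A_2A_3 is not acute, so the smallest enclosing circle has A_2A_3 as diameter.
Centre = midpoint of A_2A_3 = (-1.5, 0.5), r² = 50/4 = 12.5.

12.5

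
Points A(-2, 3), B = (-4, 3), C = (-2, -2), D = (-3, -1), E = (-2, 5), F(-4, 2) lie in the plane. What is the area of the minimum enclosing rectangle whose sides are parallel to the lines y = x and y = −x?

24.5

In coordinates u = x + y, v = x − y the rectangle is axis-aligned; the map (x,y)→(u,v) scales areas by 2.
u-values: 1, -1, -4, -4, 3, -2; range = 3 − (-4) = 7.
v-values: -5, -7, 0, -2, -7, -6; range = 0 − (-7) = 7.
Area = (7 × 7) / 2 = 24.5.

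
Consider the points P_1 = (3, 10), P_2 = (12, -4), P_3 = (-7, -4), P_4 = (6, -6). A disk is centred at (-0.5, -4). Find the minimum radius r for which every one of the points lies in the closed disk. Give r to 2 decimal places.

The required radius is the distance from (-0.5, -4) to the farthest point.
Squared distances: 208.25, 156.25, 42.25, 46.25.
Maximum is 208.25, attained at P_1.
r = √(208.25) ≈ 14.43.

14.43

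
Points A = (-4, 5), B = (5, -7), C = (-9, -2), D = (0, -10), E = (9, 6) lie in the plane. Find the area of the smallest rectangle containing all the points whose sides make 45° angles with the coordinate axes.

In coordinates u = x + y, v = x − y the rectangle is axis-aligned; the map (x,y)→(u,v) scales areas by 2.
u-values: 1, -2, -11, -10, 15; range = 15 − (-11) = 26.
v-values: -9, 12, -7, 10, 3; range = 12 − (-9) = 21.
Area = (26 × 21) / 2 = 273.

273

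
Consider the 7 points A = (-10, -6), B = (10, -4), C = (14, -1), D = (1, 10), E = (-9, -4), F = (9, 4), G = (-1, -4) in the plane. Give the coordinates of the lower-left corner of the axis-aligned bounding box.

(-10, -6)

x-range [-10, 14], y-range [-6, 10].
The lower-left corner is (-10, -6).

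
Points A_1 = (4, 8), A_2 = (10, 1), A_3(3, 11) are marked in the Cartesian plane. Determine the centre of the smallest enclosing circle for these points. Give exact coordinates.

Side lengths²: A_1A_2² = 85, A_1A_3² = 10, A_2A_3² = 149.
Since A_2A_3² = 149 ≥ 85 + 10 = 95, the angle opposite A_2A_3 is not acute, so the smallest enclosing circle has A_2A_3 as diameter.
Centre = midpoint of A_2A_3 = (6.5, 6), r² = 149/4 = 37.25.
Centre = (6.5, 6).

(6.5, 6)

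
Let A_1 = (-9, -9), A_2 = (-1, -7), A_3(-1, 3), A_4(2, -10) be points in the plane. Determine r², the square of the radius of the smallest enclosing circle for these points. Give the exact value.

70577/1225

By Welzl's lemma the MEC is supported by two points (diametrically opposite) or three points (on a circumcircle).
The minimum enclosing circle is determined by three boundary points: A_1, A_3, A_4.
Their circumcentre is (-106/35, -151/35) with r² = 70577/1225.
The farthest remaining point A_2 is at distance² 13877/1225 ≤ 70577/1225.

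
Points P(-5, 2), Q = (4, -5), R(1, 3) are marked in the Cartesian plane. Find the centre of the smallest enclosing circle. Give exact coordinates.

Side lengths²: PQ² = 130, PR² = 37, QR² = 73.
Since PQ² = 130 ≥ 73 + 37 = 110, the angle opposite PQ is not acute, so the smallest enclosing circle has PQ as diameter.
Centre = midpoint of PQ = (-0.5, -1.5), r² = 130/4 = 32.5.
Centre = (-0.5, -1.5).

(-0.5, -1.5)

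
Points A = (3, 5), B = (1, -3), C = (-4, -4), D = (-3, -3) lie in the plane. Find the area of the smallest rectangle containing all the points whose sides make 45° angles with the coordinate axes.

48

In coordinates u = x + y, v = x − y the rectangle is axis-aligned; the map (x,y)→(u,v) scales areas by 2.
u-values: 8, -2, -8, -6; range = 8 − (-8) = 16.
v-values: -2, 4, 0, 0; range = 4 − (-2) = 6.
Area = (16 × 6) / 2 = 48.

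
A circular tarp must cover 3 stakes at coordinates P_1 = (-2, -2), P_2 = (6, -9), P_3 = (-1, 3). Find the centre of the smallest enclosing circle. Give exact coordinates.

(2.5, -3)

Side lengths²: P_1P_2² = 113, P_1P_3² = 26, P_2P_3² = 193.
Since P_2P_3² = 193 ≥ 113 + 26 = 139, the angle opposite P_2P_3 is not acute, so the smallest enclosing circle has P_2P_3 as diameter.
Centre = midpoint of P_2P_3 = (2.5, -3), r² = 193/4 = 48.25.
Centre = (2.5, -3).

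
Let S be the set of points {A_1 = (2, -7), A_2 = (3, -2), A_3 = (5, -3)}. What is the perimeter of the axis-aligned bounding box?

16

Width = max x − min x = 5 − 2 = 3.
Height = max y − min y = -2 − (-7) = 5.
Perimeter = 2(3 + 5) = 16.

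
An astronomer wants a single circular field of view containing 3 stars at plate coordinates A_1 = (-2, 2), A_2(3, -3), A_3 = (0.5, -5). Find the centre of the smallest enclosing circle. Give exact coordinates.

Side lengths²: A_1A_2² = 50, A_1A_3² = 55.25, A_2A_3² = 10.25.
Since A_1A_3² = 55.25 < 50 + 10.25 = 60.25, the triangle is acute, so the smallest enclosing circle is the circumcircle.
Circumcentre = (-13/36, -49/36), r² = 9061/648.
Centre = (-13/36, -49/36).

(-13/36, -49/36)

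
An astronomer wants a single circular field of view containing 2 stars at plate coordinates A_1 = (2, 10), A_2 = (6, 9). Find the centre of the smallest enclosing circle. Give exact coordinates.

The smallest circle enclosing two points has them as diameter endpoints.
Centre = midpoint = (4, 9.5); r² = |A_1A_2|²/4 = 17/4 = 4.25.
Centre = (4, 9.5).

(4, 9.5)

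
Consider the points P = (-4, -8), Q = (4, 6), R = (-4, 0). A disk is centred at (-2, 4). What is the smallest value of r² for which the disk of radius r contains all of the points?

148

The required radius is the distance from (-2, 4) to the farthest point.
Squared distances: 148, 40, 20.
Maximum is 148, attained at P.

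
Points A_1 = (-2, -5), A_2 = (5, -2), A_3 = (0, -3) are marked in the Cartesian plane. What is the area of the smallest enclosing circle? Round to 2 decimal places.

45.55

Side lengths²: A_1A_2² = 58, A_1A_3² = 8, A_2A_3² = 26.
Since A_1A_2² = 58 ≥ 26 + 8 = 34, the angle opposite A_1A_2 is not acute, so the smallest enclosing circle has A_1A_2 as diameter.
Centre = midpoint of A_1A_2 = (1.5, -3.5), r² = 58/4 = 14.5.
Area = π·r² = π·14.5 ≈ 45.55.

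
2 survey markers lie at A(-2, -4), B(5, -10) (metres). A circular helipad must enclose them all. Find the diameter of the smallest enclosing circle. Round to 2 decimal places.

9.22

The smallest circle enclosing two points has them as diameter endpoints.
Centre = midpoint = (1.5, -7); r² = |AB|²/4 = 85/4 = 21.25.
Diameter = 2r = 2√(21.25) ≈ 9.22.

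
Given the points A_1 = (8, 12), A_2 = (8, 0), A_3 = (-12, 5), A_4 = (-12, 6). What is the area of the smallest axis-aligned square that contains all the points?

400

The bounding box has width 20 and height 12.
An axis-aligned square enclosing the set must have side ≥ max(width, height).
So the minimum side is max(20, 12) = 20.
Area = 20² = 400.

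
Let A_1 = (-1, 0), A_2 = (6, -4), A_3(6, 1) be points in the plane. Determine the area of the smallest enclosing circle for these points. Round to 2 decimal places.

52.09

Side lengths²: A_1A_2² = 65, A_1A_3² = 50, A_2A_3² = 25.
Since A_1A_2² = 65 < 50 + 25 = 75, the triangle is acute, so the smallest enclosing circle is the circumcircle.
Circumcentre = (39/14, -1.5), r² = 1625/98.
Area = π·r² = π·1625/98 ≈ 52.09.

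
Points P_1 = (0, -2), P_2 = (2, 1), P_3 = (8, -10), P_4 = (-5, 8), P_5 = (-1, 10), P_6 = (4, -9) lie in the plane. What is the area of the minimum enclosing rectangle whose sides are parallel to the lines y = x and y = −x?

217

In coordinates u = x + y, v = x − y the rectangle is axis-aligned; the map (x,y)→(u,v) scales areas by 2.
u-values: -2, 3, -2, 3, 9, -5; range = 9 − (-5) = 14.
v-values: 2, 1, 18, -13, -11, 13; range = 18 − (-13) = 31.
Area = (14 × 31) / 2 = 217.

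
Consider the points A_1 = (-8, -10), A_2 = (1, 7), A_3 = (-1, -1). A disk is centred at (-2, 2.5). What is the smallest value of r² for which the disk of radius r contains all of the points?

192.25

The required radius is the distance from (-2, 2.5) to the farthest point.
Squared distances: 192.25, 29.25, 13.25.
Maximum is 192.25, attained at A_1.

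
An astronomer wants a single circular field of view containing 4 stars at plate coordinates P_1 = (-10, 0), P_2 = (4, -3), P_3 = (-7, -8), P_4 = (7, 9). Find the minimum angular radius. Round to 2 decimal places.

11.01

The farthest pair is P_3–P_4 with squared distance 485. The circle on this segment as diameter has centre (0, 0.5) and r² = 485/4 = 121.25.
Check P_1: distance² to centre = 100.25 ≤ 121.25, so it lies inside.
All remaining points lie in this disk, and no smaller disk contains both endpoints, so this is the minimum enclosing circle.
r = √(121.25) ≈ 11.01.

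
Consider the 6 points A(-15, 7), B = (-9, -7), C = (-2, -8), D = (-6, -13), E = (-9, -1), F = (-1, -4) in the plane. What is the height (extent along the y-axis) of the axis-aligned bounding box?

20

max y = 7, min y = -13, so height = 20.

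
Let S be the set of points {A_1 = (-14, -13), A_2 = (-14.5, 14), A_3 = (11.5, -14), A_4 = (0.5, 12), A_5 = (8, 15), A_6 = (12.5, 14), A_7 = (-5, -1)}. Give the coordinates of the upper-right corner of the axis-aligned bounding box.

(12.5, 15)

x-range [-14.5, 12.5], y-range [-14, 15].
The upper-right corner is (12.5, 15).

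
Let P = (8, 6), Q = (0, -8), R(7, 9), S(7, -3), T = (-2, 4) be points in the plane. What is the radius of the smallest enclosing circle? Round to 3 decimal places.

A smallest enclosing disk is always determined by at most three of the input points on its boundary.
The farthest pair is Q–R with squared distance 338. The circle on this segment as diameter has centre (3.5, 0.5) and r² = 338/4 = 84.5.
Check P: distance² to centre = 50.5 ≤ 84.5, so it lies inside.
All remaining points lie in this disk, and no smaller disk contains both endpoints, so this is the minimum enclosing circle.
r = √(84.5) ≈ 9.192.

9.192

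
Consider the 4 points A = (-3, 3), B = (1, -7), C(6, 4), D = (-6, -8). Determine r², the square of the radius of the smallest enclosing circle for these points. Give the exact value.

72

A smallest enclosing disk is always determined by at most three of the input points on its boundary.
The farthest pair is C–D with squared distance 288. The circle on this segment as diameter has centre (0, -2) and r² = 288/4 = 72.
Check A: distance² to centre = 34 ≤ 72, so it lies inside.
All remaining points lie in this disk, and no smaller disk contains both endpoints, so this is the minimum enclosing circle.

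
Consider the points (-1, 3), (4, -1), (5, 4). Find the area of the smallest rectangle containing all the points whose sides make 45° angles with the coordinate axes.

In coordinates u = x + y, v = x − y the rectangle is axis-aligned; the map (x,y)→(u,v) scales areas by 2.
u-values: 2, 3, 9; range = 9 − 2 = 7.
v-values: -4, 5, 1; range = 5 − (-4) = 9.
Area = (7 × 9) / 2 = 31.5.

31.5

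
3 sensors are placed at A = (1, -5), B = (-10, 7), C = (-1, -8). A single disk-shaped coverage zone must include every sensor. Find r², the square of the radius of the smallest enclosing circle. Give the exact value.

Side lengths²: AB² = 265, AC² = 13, BC² = 306.
Since BC² = 306 ≥ 265 + 13 = 278, the angle opposite BC is not acute, so the smallest enclosing circle has BC as diameter.
Centre = midpoint of BC = (-5.5, -0.5), r² = 306/4 = 76.5.

76.5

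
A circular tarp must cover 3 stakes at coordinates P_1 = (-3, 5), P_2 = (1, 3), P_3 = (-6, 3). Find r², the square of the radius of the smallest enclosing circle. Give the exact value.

Side lengths²: P_1P_2² = 20, P_1P_3² = 13, P_2P_3² = 49.
Since P_2P_3² = 49 ≥ 20 + 13 = 33, the angle opposite P_2P_3 is not acute, so the smallest enclosing circle has P_2P_3 as diameter.
Centre = midpoint of P_2P_3 = (-2.5, 3), r² = 49/4 = 12.25.

12.25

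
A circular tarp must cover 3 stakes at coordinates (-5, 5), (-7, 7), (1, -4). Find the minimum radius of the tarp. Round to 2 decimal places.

Call the three points A, B, C in the order given.
Side lengths²: AB² = 8, AC² = 117, BC² = 185.
Since BC² = 185 ≥ 117 + 8 = 125, the angle opposite BC is not acute, so the smallest enclosing circle has BC as diameter.
Centre = midpoint of BC = (-3, 1.5), r² = 185/4 = 46.25.
r = √(46.25) ≈ 6.80.

6.80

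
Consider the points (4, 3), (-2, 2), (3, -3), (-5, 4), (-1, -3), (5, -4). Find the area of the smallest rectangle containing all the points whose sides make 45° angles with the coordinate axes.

99

In coordinates u = x + y, v = x − y the rectangle is axis-aligned; the map (x,y)→(u,v) scales areas by 2.
u-values: 7, 0, 0, -1, -4, 1; range = 7 − (-4) = 11.
v-values: 1, -4, 6, -9, 2, 9; range = 9 − (-9) = 18.
Area = (11 × 18) / 2 = 99.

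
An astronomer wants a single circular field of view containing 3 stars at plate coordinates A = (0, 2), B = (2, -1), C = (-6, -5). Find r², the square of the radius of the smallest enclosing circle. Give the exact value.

21.58203125

Side lengths²: AB² = 13, AC² = 85, BC² = 80.
Since AC² = 85 < 80 + 13 = 93, the triangle is acute, so the smallest enclosing circle is the circumcircle.
Circumcentre = (-2.5625, -1.875), r² = 21.58203125.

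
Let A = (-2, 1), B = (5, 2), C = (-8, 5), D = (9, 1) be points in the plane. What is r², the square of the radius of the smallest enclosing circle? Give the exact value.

By Welzl's lemma the MEC is supported by two points (diametrically opposite) or three points (on a circumcircle).
The farthest pair is C–D with squared distance 305. The circle on this segment as diameter has centre (0.5, 3) and r² = 305/4 = 76.25.
Check A: distance² to centre = 10.25 ≤ 76.25, so it lies inside.
All remaining points lie in this disk, and no smaller disk contains both endpoints, so this is the minimum enclosing circle.

76.25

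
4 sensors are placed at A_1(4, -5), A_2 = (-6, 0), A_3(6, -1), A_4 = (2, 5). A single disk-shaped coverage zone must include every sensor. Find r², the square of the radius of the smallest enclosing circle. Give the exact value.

The minimum enclosing circle of a finite set is fixed by two of the points (as a diameter) or three (as a circumcircle).
The farthest pair is A_2–A_3 with squared distance 145. The circle on this segment as diameter has centre (0, -0.5) and r² = 145/4 = 36.25.
Check A_1: distance² to centre = 36.25 ≤ 36.25, so it lies inside.
All remaining points lie in this disk, and no smaller disk contains both endpoints, so this is the minimum enclosing circle.

36.25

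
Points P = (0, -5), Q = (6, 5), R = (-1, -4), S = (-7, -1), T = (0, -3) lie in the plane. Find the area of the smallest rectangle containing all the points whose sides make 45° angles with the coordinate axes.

104.5

In coordinates u = x + y, v = x − y the rectangle is axis-aligned; the map (x,y)→(u,v) scales areas by 2.
u-values: -5, 11, -5, -8, -3; range = 11 − (-8) = 19.
v-values: 5, 1, 3, -6, 3; range = 5 − (-6) = 11.
Area = (19 × 11) / 2 = 104.5.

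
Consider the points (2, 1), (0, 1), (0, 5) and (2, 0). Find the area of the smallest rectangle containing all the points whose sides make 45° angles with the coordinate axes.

14

In coordinates u = x + y, v = x − y the rectangle is axis-aligned; the map (x,y)→(u,v) scales areas by 2.
u-values: 3, 1, 5, 2; range = 5 − 1 = 4.
v-values: 1, -1, -5, 2; range = 2 − (-5) = 7.
Area = (4 × 7) / 2 = 14.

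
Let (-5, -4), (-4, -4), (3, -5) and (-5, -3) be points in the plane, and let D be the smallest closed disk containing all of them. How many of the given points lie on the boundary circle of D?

2

The farthest pair is (3, -5)–(-5, -3) with squared distance 68. The circle on this segment as diameter has centre (-1, -4) and r² = 68/4 = 17.
Check (-5, -4): distance² to centre = 16 ≤ 17, so it lies inside.
All remaining points lie in this disk, and no smaller disk contains both endpoints, so this is the minimum enclosing circle.
The points at distance exactly r from the centre are (3, -5), (-5, -3) — 2 points.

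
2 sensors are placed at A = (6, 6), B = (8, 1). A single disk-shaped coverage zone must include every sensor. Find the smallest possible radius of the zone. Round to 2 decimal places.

2.69

The smallest circle enclosing two points has them as diameter endpoints.
Centre = midpoint = (7, 3.5); r² = |AB|²/4 = 29/4 = 7.25.
r = √(7.25) ≈ 2.69.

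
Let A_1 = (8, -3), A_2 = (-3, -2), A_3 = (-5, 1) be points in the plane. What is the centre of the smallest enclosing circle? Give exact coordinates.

(1.5, -1)

Side lengths²: A_1A_2² = 122, A_1A_3² = 185, A_2A_3² = 13.
Since A_1A_3² = 185 ≥ 122 + 13 = 135, the angle opposite A_1A_3 is not acute, so the smallest enclosing circle has A_1A_3 as diameter.
Centre = midpoint of A_1A_3 = (1.5, -1), r² = 185/4 = 46.25.
Centre = (1.5, -1).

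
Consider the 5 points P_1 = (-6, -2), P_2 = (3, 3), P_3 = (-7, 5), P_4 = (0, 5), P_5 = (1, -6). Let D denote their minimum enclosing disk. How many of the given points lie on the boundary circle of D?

The minimum enclosing circle is determined by three boundary points: P_2, P_3, P_5.
Their circumcentre is (-271/94, -39/94) with r² = 204425/4418.
The farthest remaining point P_4 is at distance² 166261/4418 ≤ 204425/4418.
The points at distance exactly r from the centre are P_2, P_3, P_5 — 3 points.

3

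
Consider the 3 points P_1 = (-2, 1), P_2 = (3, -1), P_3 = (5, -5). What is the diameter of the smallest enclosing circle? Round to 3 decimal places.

9.220

Side lengths²: P_1P_2² = 29, P_1P_3² = 85, P_2P_3² = 20.
Since P_1P_3² = 85 ≥ 29 + 20 = 49, the angle opposite P_1P_3 is not acute, so the smallest enclosing circle has P_1P_3 as diameter.
Centre = midpoint of P_1P_3 = (1.5, -2), r² = 85/4 = 21.25.
Diameter = 2r = 2√(21.25) ≈ 9.220.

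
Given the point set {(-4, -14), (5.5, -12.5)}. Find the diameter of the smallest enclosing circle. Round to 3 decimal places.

The smallest circle enclosing two points has them as diameter endpoints.
Centre = midpoint = (0.75, -13.25); r² = |(-4, -14)−(5.5, -12.5)|²/4 = 92.5/4 = 23.125.
Diameter = 2r = 2√(23.125) ≈ 9.618.

9.618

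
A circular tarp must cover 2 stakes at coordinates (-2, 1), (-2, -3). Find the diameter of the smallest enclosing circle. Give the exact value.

4

The smallest circle enclosing two points has them as diameter endpoints.
Centre = midpoint = (-2, -1); r² = |(-2, 1)−(-2, -3)|²/4 = 16/4 = 4.
Diameter = 2r = 2√4 = 4.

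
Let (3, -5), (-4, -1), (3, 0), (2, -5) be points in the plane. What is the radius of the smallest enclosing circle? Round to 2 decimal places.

4.07

The minimum enclosing circle is determined by three boundary points: (3, -5), (-4, -1), (3, 0).
Their circumcentre is (-3/14, -2.5) with r² = 1625/98.
The farthest remaining point (2, -5) is at distance² 1093/98 ≤ 1625/98.
r = √(1625/98) ≈ 4.07.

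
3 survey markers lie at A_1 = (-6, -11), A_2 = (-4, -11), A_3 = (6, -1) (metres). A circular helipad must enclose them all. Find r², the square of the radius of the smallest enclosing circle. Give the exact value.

Side lengths²: A_1A_2² = 4, A_1A_3² = 244, A_2A_3² = 200.
Since A_1A_3² = 244 ≥ 200 + 4 = 204, the angle opposite A_1A_3 is not acute, so the smallest enclosing circle has A_1A_3 as diameter.
Centre = midpoint of A_1A_3 = (0, -6), r² = 244/4 = 61.

61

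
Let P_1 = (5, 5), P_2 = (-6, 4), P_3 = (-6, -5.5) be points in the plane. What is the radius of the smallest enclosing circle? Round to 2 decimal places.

7.60

Side lengths²: P_1P_2² = 122, P_1P_3² = 231.25, P_2P_3² = 90.25.
Since P_1P_3² = 231.25 ≥ 122 + 90.25 = 212.25, the angle opposite P_1P_3 is not acute, so the smallest enclosing circle has P_1P_3 as diameter.
Centre = midpoint of P_1P_3 = (-0.5, -0.25), r² = 231.25/4 = 57.8125.
r = √(57.8125) ≈ 7.60.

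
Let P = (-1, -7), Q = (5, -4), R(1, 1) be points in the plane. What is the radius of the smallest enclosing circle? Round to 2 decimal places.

4.22

Side lengths²: PQ² = 45, PR² = 68, QR² = 41.
Since PR² = 68 < 45 + 41 = 86, the triangle is acute, so the smallest enclosing circle is the circumcircle.
Circumcentre = (6/7, -45/14), r² = 3485/196.
r = √(3485/196) ≈ 4.22.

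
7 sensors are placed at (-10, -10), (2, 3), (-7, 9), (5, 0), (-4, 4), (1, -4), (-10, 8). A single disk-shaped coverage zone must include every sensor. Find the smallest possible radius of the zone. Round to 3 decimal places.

10.216

The minimum enclosing circle is determined by three boundary points: (-10, -10), (5, 0), (-10, 8).
Their circumcentre is (-31/6, -1) with r² = 3757/36.
The farthest remaining point (-7, 9) is at distance² 3721/36 ≤ 3757/36.
r = √(3757/36) ≈ 10.216.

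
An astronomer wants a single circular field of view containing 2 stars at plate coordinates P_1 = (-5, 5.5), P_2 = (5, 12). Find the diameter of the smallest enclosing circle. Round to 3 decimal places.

11.927

The smallest circle enclosing two points has them as diameter endpoints.
Centre = midpoint = (0, 8.75); r² = |P_1P_2|²/4 = 142.25/4 = 35.5625.
Diameter = 2r = 2√(35.5625) ≈ 11.927.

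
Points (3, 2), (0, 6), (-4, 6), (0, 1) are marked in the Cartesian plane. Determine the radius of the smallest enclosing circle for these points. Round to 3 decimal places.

4.031

The farthest pair is (3, 2)–(-4, 6) with squared distance 65. The circle on this segment as diameter has centre (-0.5, 4) and r² = 65/4 = 16.25.
Check (0, 6): distance² to centre = 4.25 ≤ 16.25, so it lies inside.
All remaining points lie in this disk, and no smaller disk contains both endpoints, so this is the minimum enclosing circle.
r = √(16.25) ≈ 4.031.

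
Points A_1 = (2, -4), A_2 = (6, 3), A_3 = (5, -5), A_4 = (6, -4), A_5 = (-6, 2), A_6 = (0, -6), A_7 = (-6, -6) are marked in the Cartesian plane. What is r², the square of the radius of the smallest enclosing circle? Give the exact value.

56.25

The minimum enclosing circle of a finite set is fixed by two of the points (as a diameter) or three (as a circumcircle).
The farthest pair is A_2–A_7 with squared distance 225. The circle on this segment as diameter has centre (0, -1.5) and r² = 225/4 = 56.25.
Check A_1: distance² to centre = 10.25 ≤ 56.25, so it lies inside.
All remaining points lie in this disk, and no smaller disk contains both endpoints, so this is the minimum enclosing circle.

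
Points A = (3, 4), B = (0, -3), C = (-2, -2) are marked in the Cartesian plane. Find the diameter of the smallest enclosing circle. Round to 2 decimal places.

Side lengths²: AB² = 58, AC² = 61, BC² = 5.
Since AC² = 61 < 58 + 5 = 63, the triangle is acute, so the smallest enclosing circle is the circumcircle.
Circumcentre = (23/34, 29/34), r² = 8845/578.
Diameter = 2r = 2√(8845/578) ≈ 7.82.

7.82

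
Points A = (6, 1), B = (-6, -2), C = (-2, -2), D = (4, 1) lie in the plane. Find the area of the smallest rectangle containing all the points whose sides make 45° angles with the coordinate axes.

67.5

In coordinates u = x + y, v = x − y the rectangle is axis-aligned; the map (x,y)→(u,v) scales areas by 2.
u-values: 7, -8, -4, 5; range = 7 − (-8) = 15.
v-values: 5, -4, 0, 3; range = 5 − (-4) = 9.
Area = (15 × 9) / 2 = 67.5.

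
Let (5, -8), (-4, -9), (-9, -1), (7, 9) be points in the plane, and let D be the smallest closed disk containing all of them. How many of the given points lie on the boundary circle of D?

3

The farthest pair is (-4, -9)–(7, 9) with squared distance 445. The circle on this segment as diameter has centre (1.5, 0) and r² = 445/4 = 111.25.
Check (5, -8): distance² to centre = 76.25 ≤ 111.25, so it lies inside.
All remaining points lie in this disk, and no smaller disk contains both endpoints, so this is the minimum enclosing circle.
The points at distance exactly r from the centre are (-4, -9), (-9, -1), (7, 9) — 3 points.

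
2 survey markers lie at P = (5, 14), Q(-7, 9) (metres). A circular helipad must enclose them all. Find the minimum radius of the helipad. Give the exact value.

6.5

The smallest circle enclosing two points has them as diameter endpoints.
Centre = midpoint = (-1, 11.5); r² = |PQ|²/4 = 169/4 = 42.25.
r = √(42.25) = 6.5.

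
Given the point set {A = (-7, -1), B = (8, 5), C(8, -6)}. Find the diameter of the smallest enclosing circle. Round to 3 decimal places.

17.029

Side lengths²: AB² = 261, AC² = 250, BC² = 121.
Since AB² = 261 < 250 + 121 = 371, the triangle is acute, so the smallest enclosing circle is the circumcircle.
Circumcentre = (1.5, -0.5), r² = 72.5.
Diameter = 2r = 2√(72.5) ≈ 17.029.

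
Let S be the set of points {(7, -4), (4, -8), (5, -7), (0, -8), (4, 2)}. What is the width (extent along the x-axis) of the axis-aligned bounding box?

7

max x = 7, min x = 0, so width = 7.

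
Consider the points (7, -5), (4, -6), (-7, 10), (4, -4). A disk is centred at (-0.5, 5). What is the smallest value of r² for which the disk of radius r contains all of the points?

156.25

The required radius is the distance from (-0.5, 5) to the farthest point.
Squared distances: 156.25, 141.25, 67.25, 101.25.
Maximum is 156.25, attained at (7, -5).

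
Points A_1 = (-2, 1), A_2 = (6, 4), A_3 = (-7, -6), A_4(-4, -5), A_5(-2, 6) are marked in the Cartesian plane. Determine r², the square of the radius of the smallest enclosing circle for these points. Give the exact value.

By Welzl's lemma the MEC is supported by two points (diametrically opposite) or three points (on a circumcircle).
The farthest pair is A_2–A_3 with squared distance 269. The circle on this segment as diameter has centre (-0.5, -1) and r² = 269/4 = 67.25.
Check A_1: distance² to centre = 6.25 ≤ 67.25, so it lies inside.
All remaining points lie in this disk, and no smaller disk contains both endpoints, so this is the minimum enclosing circle.

67.25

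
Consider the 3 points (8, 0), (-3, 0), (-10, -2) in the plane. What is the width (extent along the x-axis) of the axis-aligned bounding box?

18

max x = 8, min x = -10, so width = 18.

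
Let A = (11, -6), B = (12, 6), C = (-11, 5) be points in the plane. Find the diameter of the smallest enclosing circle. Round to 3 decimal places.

24.795

Side lengths²: AB² = 145, AC² = 605, BC² = 530.
Since AC² = 605 < 530 + 145 = 675, the triangle is acute, so the smallest enclosing circle is the circumcircle.
Circumcentre = (0.7, 0.9), r² = 153.7.
Diameter = 2r = 2√(153.7) ≈ 24.795.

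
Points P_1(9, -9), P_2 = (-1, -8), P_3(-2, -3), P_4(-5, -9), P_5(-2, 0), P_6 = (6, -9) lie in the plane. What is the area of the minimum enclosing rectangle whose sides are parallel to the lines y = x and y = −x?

In coordinates u = x + y, v = x − y the rectangle is axis-aligned; the map (x,y)→(u,v) scales areas by 2.
u-values: 0, -9, -5, -14, -2, -3; range = 0 − (-14) = 14.
v-values: 18, 7, 1, 4, -2, 15; range = 18 − (-2) = 20.
Area = (14 × 20) / 2 = 140.

140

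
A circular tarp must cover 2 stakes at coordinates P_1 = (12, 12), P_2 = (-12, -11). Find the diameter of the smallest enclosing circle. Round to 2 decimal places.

33.24

The smallest circle enclosing two points has them as diameter endpoints.
Centre = midpoint = (0, 0.5); r² = |P_1P_2|²/4 = 1105/4 = 276.25.
Diameter = 2r = 2√(276.25) ≈ 33.24.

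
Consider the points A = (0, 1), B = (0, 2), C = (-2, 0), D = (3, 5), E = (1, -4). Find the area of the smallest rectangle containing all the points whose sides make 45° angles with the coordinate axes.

38.5

In coordinates u = x + y, v = x − y the rectangle is axis-aligned; the map (x,y)→(u,v) scales areas by 2.
u-values: 1, 2, -2, 8, -3; range = 8 − (-3) = 11.
v-values: -1, -2, -2, -2, 5; range = 5 − (-2) = 7.
Area = (11 × 7) / 2 = 38.5.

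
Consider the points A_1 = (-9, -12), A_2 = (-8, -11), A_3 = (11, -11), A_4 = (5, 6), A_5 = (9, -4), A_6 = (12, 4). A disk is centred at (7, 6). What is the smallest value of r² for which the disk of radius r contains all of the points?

The required radius is the distance from (7, 6) to the farthest point.
Squared distances: 580, 514, 305, 4, 104, 29.
Maximum is 580, attained at A_1.

580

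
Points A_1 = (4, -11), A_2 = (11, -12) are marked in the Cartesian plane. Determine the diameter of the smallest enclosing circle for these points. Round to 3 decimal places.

7.071

The smallest circle enclosing two points has them as diameter endpoints.
Centre = midpoint = (7.5, -11.5); r² = |A_1A_2|²/4 = 50/4 = 12.5.
Diameter = 2r = 2√(12.5) ≈ 7.071.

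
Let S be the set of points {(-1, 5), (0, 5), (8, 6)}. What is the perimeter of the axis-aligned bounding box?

Width = max x − min x = 8 − (-1) = 9.
Height = max y − min y = 6 − 5 = 1.
Perimeter = 2(9 + 1) = 20.

20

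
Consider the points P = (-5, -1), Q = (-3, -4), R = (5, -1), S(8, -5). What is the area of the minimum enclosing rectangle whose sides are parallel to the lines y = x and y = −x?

93.5

In coordinates u = x + y, v = x − y the rectangle is axis-aligned; the map (x,y)→(u,v) scales areas by 2.
u-values: -6, -7, 4, 3; range = 4 − (-7) = 11.
v-values: -4, 1, 6, 13; range = 13 − (-4) = 17.
Area = (11 × 17) / 2 = 93.5.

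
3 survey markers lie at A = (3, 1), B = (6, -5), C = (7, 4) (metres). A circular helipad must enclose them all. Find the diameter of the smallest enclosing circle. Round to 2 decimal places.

9.06

Side lengths²: AB² = 45, AC² = 25, BC² = 82.
Since BC² = 82 ≥ 45 + 25 = 70, the angle opposite BC is not acute, so the smallest enclosing circle has BC as diameter.
Centre = midpoint of BC = (6.5, -0.5), r² = 82/4 = 20.5.
Diameter = 2r = 2√(20.5) ≈ 9.06.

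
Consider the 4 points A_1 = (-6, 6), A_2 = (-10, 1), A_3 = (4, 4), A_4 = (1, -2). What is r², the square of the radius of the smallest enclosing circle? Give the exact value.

51.25

A smallest enclosing disk is always determined by at most three of the input points on its boundary.
The farthest pair is A_2–A_3 with squared distance 205. The circle on this segment as diameter has centre (-3, 2.5) and r² = 205/4 = 51.25.
Check A_1: distance² to centre = 21.25 ≤ 51.25, so it lies inside.
All remaining points lie in this disk, and no smaller disk contains both endpoints, so this is the minimum enclosing circle.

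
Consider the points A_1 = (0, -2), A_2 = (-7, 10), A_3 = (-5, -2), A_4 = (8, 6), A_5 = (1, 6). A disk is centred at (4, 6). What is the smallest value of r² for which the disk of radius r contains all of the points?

The required radius is the distance from (4, 6) to the farthest point.
Squared distances: 80, 137, 145, 16, 9.
Maximum is 145, attained at A_3.

145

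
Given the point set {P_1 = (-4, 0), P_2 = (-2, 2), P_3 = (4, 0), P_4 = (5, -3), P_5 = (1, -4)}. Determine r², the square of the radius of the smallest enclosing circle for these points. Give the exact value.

22.5

By Welzl's lemma the MEC is supported by two points (diametrically opposite) or three points (on a circumcircle).
The farthest pair is P_1–P_4 with squared distance 90. The circle on this segment as diameter has centre (0.5, -1.5) and r² = 90/4 = 22.5.
Check P_2: distance² to centre = 18.5 ≤ 22.5, so it lies inside.
All remaining points lie in this disk, and no smaller disk contains both endpoints, so this is the minimum enclosing circle.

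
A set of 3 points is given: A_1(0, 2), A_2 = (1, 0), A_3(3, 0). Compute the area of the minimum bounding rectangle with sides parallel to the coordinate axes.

6

x ranges over [0, 3], width 3.
y ranges over [0, 2], height 2.
Area = 3 × 2 = 6.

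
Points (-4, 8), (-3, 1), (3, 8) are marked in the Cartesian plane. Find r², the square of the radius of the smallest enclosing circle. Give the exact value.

2125/98

Call the three points A, B, C in the order given.
Side lengths²: AB² = 50, AC² = 49, BC² = 85.
Since BC² = 85 < 50 + 49 = 99, the triangle is acute, so the smallest enclosing circle is the circumcircle.
Circumcentre = (-0.5, 69/14), r² = 2125/98.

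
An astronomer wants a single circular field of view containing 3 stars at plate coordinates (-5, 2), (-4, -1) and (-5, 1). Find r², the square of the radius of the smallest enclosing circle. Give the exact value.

2.5

Call the three points A, B, C in the order given.
Side lengths²: AB² = 10, AC² = 1, BC² = 5.
Since AB² = 10 ≥ 5 + 1 = 6, the angle opposite AB is not acute, so the smallest enclosing circle has AB as diameter.
Centre = midpoint of AB = (-4.5, 0.5), r² = 10/4 = 2.5.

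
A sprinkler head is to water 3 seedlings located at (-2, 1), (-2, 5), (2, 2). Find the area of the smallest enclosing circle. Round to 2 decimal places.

20.86

Call the three points A, B, C in the order given.
Side lengths²: AB² = 16, AC² = 17, BC² = 25.
Since BC² = 25 < 17 + 16 = 33, the triangle is acute, so the smallest enclosing circle is the circumcircle.
Circumcentre = (-0.375, 3), r² = 6.640625.
Area = π·r² = π·6.640625 ≈ 20.86.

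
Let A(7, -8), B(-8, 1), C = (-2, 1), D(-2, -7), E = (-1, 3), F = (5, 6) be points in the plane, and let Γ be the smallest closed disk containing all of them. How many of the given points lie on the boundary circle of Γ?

The minimum enclosing circle of a finite set is fixed by two of the points (as a diameter) or three (as a circumcircle).
The minimum enclosing circle is determined by three boundary points: A, B, F.
Their circumcentre is (0.53125, -1.78125) with r² = 80.517578125.
The farthest remaining point D is at distance² 33.642578125 ≤ 80.517578125.
The points at distance exactly r from the centre are A, B, F — 3 points.

3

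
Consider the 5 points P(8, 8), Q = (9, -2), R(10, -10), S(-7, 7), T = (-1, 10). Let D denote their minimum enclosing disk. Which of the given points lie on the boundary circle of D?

R, S

A smallest enclosing disk is always determined by at most three of the input points on its boundary.
The farthest pair is R–S with squared distance 578. The circle on this segment as diameter has centre (1.5, -1.5) and r² = 578/4 = 144.5.
Check P: distance² to centre = 132.5 ≤ 144.5, so it lies inside.
All remaining points lie in this disk, and no smaller disk contains both endpoints, so this is the minimum enclosing circle.
The points at distance exactly r from the centre are R, S — 2 points.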